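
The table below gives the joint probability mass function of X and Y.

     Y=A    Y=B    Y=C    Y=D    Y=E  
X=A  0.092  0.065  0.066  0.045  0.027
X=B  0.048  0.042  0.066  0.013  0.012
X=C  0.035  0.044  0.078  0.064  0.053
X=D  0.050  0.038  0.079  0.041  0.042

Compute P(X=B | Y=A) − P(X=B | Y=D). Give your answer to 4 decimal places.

P(Y=A) = 0.092 + 0.048 + 0.035 + 0.050 = 0.225; P(X=B | Y=A) = 0.048/0.225 = 0.21333.
P(Y=D) = 0.045 + 0.013 + 0.064 + 0.041 = 0.163; P(X=B | Y=D) = 0.013/0.163 = 0.07975.
Difference = 0.1336.

0.1336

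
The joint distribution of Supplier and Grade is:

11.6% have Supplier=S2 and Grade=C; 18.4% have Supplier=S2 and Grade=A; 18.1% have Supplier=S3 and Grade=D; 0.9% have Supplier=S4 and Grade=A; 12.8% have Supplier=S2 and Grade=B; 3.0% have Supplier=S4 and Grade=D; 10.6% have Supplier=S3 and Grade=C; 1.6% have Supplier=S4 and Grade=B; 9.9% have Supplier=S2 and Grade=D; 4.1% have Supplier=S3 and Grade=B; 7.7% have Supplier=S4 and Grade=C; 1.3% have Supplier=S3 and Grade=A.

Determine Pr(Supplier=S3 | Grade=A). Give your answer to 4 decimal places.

0.0631

P(Grade=A) = 0.184 + 0.013 + 0.009 = 0.206.
P(Supplier=S3 | Grade=A) = 0.013/0.206 = 0.0631.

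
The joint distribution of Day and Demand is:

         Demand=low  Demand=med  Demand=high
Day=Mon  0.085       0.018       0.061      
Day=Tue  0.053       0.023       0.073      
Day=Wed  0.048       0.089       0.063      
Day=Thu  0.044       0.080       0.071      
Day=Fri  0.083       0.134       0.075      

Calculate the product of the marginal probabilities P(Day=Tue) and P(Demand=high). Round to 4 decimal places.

P(Day=Tue) = 0.053 + 0.023 + 0.073 = 0.149.
P(Demand=high) = 0.061 + 0.073 + 0.063 + 0.071 + 0.075 = 0.343.
Product: 0.149 × 0.343 = 0.0511.

0.0511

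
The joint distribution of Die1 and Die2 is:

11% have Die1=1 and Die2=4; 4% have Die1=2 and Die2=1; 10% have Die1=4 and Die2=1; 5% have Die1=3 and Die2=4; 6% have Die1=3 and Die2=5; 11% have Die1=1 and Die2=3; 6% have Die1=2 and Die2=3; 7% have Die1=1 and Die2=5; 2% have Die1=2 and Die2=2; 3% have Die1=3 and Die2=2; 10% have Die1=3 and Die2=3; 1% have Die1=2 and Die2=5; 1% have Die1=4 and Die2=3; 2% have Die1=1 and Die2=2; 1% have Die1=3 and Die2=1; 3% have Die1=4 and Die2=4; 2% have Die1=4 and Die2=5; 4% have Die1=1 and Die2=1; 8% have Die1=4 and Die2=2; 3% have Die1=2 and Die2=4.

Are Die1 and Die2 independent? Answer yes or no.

P(Die1=4) = 0.24 and P(Die2=3) = 0.28, so their product is 0.0672, but P(Die1=4, Die2=3) = 0.01. Since these differ, Die1 and Die2 are not independent.

no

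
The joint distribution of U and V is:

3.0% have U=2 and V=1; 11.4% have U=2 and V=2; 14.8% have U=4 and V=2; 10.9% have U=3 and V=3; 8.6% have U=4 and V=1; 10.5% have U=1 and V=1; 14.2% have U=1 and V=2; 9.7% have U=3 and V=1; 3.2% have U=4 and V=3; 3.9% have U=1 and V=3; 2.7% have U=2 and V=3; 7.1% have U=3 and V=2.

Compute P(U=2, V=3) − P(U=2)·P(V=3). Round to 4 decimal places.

-0.0084

P(U=2) = 0.030 + 0.114 + 0.027 = 0.171.
P(V=3) = 0.039 + 0.027 + 0.109 + 0.032 = 0.207.
P(U=2, V=3) − P(U=2)P(V=3) = 0.027 − 0.171×0.207 = -0.0084.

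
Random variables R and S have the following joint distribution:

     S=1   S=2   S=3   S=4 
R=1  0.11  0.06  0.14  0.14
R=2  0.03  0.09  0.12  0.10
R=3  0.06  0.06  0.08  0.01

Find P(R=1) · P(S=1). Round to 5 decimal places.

0.09000

P(R=1) = 0.11 + 0.06 + 0.14 + 0.14 = 0.45.
P(S=1) = 0.11 + 0.03 + 0.06 = 0.20.
Product: 0.45 × 0.20 = 0.09000.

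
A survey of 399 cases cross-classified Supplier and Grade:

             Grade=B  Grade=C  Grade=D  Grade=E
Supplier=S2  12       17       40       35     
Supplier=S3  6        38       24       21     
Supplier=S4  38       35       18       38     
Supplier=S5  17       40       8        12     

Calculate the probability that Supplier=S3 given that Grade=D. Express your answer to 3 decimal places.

0.267

Total with Grade=D: 40 + 24 + 18 + 8 = 90.
P(Supplier=S3 | Grade=D) = 24/90 = 0.267.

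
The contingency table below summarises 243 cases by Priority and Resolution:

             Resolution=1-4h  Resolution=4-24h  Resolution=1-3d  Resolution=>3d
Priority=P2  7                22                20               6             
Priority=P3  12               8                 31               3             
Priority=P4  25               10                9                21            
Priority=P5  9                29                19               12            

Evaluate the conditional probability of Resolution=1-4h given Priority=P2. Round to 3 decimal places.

Total with Priority=P2: 7 + 22 + 20 + 6 = 55.
P(Resolution=1-4h | Priority=P2) = 7/55 = 0.127.

0.127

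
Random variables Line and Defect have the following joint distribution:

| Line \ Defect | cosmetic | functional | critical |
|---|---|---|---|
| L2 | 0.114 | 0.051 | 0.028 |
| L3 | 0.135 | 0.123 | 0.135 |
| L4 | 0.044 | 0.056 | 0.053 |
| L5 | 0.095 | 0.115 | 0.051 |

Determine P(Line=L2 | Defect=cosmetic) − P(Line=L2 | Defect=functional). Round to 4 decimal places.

P(Defect=cosmetic) = 0.114 + 0.135 + 0.044 + 0.095 = 0.388; P(Line=L2 | Defect=cosmetic) = 0.114/0.388 = 0.29381.
P(Defect=functional) = 0.051 + 0.123 + 0.056 + 0.115 = 0.345; P(Line=L2 | Defect=functional) = 0.051/0.345 = 0.14783.
Difference = 0.1460.

0.1460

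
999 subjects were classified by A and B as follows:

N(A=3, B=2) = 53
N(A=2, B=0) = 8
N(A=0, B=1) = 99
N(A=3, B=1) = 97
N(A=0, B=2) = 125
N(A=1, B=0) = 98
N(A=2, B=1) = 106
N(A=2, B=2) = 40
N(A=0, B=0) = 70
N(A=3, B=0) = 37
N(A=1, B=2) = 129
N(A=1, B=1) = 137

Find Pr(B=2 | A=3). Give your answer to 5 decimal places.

0.28342

Total with A=3: 37 + 97 + 53 = 187.
P(B=2 | A=3) = 53/187 = 0.28342.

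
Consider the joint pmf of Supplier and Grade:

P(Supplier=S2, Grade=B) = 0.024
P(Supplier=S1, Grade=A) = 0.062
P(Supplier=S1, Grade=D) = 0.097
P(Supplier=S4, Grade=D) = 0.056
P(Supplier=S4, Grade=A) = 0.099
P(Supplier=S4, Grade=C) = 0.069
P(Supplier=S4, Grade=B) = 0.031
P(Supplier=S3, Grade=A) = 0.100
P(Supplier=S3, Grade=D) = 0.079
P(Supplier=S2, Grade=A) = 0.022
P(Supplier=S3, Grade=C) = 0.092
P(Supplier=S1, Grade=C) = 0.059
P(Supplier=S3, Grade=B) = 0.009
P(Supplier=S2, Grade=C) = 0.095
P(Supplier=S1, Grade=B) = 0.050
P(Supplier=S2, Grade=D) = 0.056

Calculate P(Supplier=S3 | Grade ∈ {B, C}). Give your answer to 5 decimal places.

0.23543

P(Grade=B) = 0.050 + 0.024 + 0.009 + 0.031 = 0.114.
P(Grade=C) = 0.059 + 0.095 + 0.092 + 0.069 = 0.315.
P(Grade ∈ {B, C}) = 0.114 + 0.315 = 0.429; P(Supplier=S3, Grade ∈ {B, C}) = 0.009 + 0.092 = 0.101.
P(Supplier=S3 | Grade ∈ {B, C}) = 0.101/0.429 = 0.23543.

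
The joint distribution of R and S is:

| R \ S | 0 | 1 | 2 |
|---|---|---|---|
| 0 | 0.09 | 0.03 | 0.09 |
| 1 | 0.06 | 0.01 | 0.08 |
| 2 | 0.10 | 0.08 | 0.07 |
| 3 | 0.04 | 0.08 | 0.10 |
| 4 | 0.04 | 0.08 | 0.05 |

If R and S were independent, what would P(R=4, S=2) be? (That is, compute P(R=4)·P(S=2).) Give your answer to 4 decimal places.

0.0663

P(R=4) = 0.04 + 0.08 + 0.05 = 0.17.
P(S=2) = 0.09 + 0.08 + 0.07 + 0.10 + 0.05 = 0.39.
Product: 0.17 × 0.39 = 0.0663.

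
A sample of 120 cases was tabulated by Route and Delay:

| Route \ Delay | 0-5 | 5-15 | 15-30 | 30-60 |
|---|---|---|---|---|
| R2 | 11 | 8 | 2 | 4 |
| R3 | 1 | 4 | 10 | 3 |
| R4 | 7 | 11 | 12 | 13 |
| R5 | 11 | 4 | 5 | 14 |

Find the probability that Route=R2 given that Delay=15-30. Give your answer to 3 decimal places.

0.069

Total with Delay=15-30: 2 + 10 + 12 + 5 = 29.
P(Route=R2 | Delay=15-30) = 2/29 = 0.069.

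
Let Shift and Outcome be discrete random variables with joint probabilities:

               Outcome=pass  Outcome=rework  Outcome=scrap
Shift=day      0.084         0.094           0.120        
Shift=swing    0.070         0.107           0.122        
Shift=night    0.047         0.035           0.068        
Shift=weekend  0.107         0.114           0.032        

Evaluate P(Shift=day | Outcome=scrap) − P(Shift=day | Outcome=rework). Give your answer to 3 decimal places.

0.082

P(Outcome=scrap) = 0.120 + 0.122 + 0.068 + 0.032 = 0.342; P(Shift=day | Outcome=scrap) = 0.120/0.342 = 0.3509.
P(Outcome=rework) = 0.094 + 0.107 + 0.035 + 0.114 = 0.350; P(Shift=day | Outcome=rework) = 0.094/0.350 = 0.2686.
Difference = 0.082.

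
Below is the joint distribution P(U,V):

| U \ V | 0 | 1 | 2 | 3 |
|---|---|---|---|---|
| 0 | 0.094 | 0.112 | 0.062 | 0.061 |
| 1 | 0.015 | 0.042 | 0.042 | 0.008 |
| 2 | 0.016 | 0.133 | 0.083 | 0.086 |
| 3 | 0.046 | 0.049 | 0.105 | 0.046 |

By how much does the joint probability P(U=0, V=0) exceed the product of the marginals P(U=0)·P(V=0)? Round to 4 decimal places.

0.0377

P(U=0) = 0.094 + 0.112 + 0.062 + 0.061 = 0.329.
P(V=0) = 0.094 + 0.015 + 0.016 + 0.046 = 0.171.
P(U=0, V=0) − P(U=0)P(V=0) = 0.094 − 0.329×0.171 = 0.0377.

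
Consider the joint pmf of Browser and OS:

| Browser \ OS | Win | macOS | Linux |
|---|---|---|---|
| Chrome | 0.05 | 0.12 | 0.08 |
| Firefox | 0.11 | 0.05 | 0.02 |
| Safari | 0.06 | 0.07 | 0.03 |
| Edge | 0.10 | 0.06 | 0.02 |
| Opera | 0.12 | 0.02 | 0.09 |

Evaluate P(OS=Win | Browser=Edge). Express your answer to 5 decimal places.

0.55556

P(Browser=Edge) = 0.10 + 0.06 + 0.02 = 0.18.
P(OS=Win | Browser=Edge) = 0.10/0.18 = 0.55556.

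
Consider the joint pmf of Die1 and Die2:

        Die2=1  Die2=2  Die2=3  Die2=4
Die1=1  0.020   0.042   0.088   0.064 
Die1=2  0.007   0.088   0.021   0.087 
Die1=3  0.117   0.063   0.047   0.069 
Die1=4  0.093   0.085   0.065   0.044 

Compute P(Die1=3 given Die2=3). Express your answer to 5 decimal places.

P(Die2=3) = 0.088 + 0.021 + 0.047 + 0.065 = 0.221.
P(Die1=3 | Die2=3) = 0.047/0.221 = 0.21267.

0.21267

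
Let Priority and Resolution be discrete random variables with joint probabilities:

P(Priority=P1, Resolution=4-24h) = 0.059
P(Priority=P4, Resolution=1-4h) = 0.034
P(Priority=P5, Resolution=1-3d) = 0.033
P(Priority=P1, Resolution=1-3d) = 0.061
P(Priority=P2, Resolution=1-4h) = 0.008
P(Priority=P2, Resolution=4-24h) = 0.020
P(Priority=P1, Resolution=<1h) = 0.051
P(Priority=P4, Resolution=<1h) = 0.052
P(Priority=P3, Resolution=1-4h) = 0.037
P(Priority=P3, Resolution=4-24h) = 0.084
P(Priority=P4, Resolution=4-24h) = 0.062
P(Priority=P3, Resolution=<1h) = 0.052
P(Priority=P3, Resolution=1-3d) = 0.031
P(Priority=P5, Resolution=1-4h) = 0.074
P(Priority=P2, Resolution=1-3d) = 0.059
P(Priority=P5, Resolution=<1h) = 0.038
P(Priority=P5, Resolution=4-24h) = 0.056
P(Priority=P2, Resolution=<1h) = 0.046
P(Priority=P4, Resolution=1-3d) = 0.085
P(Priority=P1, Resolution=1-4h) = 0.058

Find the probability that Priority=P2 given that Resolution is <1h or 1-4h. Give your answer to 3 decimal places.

0.120

P(Resolution=<1h) = 0.051 + 0.046 + 0.052 + 0.052 + 0.038 = 0.239.
P(Resolution=1-4h) = 0.058 + 0.008 + 0.037 + 0.034 + 0.074 = 0.211.
P(Resolution ∈ {<1h, 1-4h}) = 0.239 + 0.211 = 0.450; P(Priority=P2, Resolution ∈ {<1h, 1-4h}) = 0.046 + 0.008 = 0.054.
P(Priority=P2 | Resolution ∈ {<1h, 1-4h}) = 0.054/0.450 = 0.120.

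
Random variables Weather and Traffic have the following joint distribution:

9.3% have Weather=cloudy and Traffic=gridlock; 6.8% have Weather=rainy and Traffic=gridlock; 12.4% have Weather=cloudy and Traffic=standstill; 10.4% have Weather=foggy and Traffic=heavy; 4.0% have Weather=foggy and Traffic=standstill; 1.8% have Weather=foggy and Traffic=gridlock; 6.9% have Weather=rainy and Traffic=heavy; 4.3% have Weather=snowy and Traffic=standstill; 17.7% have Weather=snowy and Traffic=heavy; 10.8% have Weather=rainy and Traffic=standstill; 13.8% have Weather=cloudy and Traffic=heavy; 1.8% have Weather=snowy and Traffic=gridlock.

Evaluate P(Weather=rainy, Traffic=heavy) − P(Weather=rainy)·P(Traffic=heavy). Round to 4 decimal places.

P(Weather=rainy) = 0.069 + 0.068 + 0.108 = 0.245.
P(Traffic=heavy) = 0.138 + 0.069 + 0.177 + 0.104 = 0.488.
P(Weather=rainy, Traffic=heavy) − P(Weather=rainy)P(Traffic=heavy) = 0.069 − 0.245×0.488 = -0.0506.

-0.0506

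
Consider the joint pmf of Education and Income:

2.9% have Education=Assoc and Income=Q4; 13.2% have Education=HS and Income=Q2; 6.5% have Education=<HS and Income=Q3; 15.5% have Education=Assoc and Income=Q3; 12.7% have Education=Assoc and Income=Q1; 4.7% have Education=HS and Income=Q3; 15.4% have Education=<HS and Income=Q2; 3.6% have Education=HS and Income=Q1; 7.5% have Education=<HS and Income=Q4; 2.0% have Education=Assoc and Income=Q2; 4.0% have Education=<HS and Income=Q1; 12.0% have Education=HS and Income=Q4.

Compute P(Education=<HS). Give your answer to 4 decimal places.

0.3340

P(Education=<HS) = 0.040 + 0.154 + 0.065 + 0.075 = 0.334.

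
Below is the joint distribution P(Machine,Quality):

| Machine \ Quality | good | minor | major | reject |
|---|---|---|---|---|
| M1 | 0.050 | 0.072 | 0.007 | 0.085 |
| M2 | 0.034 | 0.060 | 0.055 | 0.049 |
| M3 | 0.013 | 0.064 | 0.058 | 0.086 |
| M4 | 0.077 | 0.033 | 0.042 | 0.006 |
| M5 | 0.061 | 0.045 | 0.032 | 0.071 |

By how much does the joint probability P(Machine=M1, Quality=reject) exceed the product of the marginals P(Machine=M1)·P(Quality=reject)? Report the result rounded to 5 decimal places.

0.02144

P(Machine=M1) = 0.050 + 0.072 + 0.007 + 0.085 = 0.214.
P(Quality=reject) = 0.085 + 0.049 + 0.086 + 0.006 + 0.071 = 0.297.
P(Machine=M1, Quality=reject) − P(Machine=M1)P(Quality=reject) = 0.085 − 0.214×0.297 = 0.02144.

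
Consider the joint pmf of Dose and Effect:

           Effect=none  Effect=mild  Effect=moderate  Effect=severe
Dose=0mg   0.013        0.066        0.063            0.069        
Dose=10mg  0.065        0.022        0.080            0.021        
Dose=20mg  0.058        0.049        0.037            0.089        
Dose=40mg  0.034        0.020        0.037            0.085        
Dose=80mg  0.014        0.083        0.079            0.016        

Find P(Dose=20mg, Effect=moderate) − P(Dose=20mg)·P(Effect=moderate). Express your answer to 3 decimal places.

-0.032

P(Dose=20mg) = 0.058 + 0.049 + 0.037 + 0.089 = 0.233.
P(Effect=moderate) = 0.063 + 0.080 + 0.037 + 0.037 + 0.079 = 0.296.
P(Dose=20mg, Effect=moderate) − P(Dose=20mg)P(Effect=moderate) = 0.037 − 0.233×0.296 = -0.032.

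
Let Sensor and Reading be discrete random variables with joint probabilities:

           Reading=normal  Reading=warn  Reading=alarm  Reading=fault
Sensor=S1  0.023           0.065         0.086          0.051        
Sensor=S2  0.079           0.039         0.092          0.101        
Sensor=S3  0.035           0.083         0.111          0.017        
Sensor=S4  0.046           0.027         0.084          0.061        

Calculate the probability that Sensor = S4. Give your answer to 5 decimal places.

P(Sensor=S4) = 0.046 + 0.027 + 0.084 + 0.061 = 0.218.

0.21800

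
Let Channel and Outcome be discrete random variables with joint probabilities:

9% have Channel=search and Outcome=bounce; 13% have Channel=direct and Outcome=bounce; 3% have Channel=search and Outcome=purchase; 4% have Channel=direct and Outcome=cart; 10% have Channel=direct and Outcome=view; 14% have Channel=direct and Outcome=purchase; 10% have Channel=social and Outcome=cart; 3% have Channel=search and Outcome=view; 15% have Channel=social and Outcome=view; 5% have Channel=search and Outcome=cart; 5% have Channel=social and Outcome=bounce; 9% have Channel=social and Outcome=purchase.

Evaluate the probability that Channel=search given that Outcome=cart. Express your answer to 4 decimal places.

0.2632

P(Outcome=cart) = 0.05 + 0.10 + 0.04 = 0.19.
P(Channel=search | Outcome=cart) = 0.05/0.19 = 0.2632.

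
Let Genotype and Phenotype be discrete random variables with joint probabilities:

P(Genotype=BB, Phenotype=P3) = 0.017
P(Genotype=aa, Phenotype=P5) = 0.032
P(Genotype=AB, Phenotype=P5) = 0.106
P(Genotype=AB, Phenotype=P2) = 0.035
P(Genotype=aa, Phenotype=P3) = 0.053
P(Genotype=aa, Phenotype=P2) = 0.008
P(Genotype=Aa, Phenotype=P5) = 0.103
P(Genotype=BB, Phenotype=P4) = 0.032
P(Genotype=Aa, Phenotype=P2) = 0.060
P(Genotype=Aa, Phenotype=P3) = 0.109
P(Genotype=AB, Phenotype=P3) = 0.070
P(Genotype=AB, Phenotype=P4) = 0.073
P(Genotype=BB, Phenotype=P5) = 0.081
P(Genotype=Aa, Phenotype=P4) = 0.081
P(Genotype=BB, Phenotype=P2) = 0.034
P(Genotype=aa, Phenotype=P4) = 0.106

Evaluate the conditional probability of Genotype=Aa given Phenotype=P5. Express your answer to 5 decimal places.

0.31988

P(Phenotype=P5) = 0.103 + 0.032 + 0.106 + 0.081 = 0.322.
P(Genotype=Aa | Phenotype=P5) = 0.103/0.322 = 0.31988.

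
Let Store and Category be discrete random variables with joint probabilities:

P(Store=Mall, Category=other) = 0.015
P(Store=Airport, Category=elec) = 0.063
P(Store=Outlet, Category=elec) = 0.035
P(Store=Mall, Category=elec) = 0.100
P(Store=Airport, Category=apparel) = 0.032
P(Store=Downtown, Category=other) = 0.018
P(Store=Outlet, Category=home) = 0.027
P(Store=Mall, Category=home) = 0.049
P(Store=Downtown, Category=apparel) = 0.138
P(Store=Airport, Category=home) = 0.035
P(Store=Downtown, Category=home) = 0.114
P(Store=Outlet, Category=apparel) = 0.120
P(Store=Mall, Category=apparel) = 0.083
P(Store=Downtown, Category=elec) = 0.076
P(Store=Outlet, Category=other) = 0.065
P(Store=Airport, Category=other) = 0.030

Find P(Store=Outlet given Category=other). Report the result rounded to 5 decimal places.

P(Category=other) = 0.018 + 0.015 + 0.030 + 0.065 = 0.128.
P(Store=Outlet | Category=other) = 0.065/0.128 = 0.50781.

0.50781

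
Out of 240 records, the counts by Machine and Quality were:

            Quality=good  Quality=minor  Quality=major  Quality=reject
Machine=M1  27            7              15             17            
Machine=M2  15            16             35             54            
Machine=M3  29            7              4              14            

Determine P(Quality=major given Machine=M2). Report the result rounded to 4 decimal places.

Total with Machine=M2: 15 + 16 + 35 + 54 = 120.
P(Quality=major | Machine=M2) = 35/120 = 0.2917.

0.2917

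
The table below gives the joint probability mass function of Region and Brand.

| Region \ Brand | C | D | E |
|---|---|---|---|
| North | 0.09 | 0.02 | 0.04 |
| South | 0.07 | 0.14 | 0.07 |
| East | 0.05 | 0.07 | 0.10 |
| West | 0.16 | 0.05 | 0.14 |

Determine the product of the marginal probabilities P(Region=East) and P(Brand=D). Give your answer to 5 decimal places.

0.06160

P(Region=East) = 0.05 + 0.07 + 0.10 = 0.22.
P(Brand=D) = 0.02 + 0.14 + 0.07 + 0.05 = 0.28.
Product: 0.22 × 0.28 = 0.06160.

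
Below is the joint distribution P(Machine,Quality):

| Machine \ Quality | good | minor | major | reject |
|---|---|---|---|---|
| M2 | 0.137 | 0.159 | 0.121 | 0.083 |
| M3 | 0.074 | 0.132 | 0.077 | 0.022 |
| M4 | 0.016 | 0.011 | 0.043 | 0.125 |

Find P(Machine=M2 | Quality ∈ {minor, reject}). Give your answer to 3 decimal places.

0.455

P(Quality=minor) = 0.159 + 0.132 + 0.011 = 0.302.
P(Quality=reject) = 0.083 + 0.022 + 0.125 = 0.230.
P(Quality ∈ {minor, reject}) = 0.302 + 0.230 = 0.532; P(Machine=M2, Quality ∈ {minor, reject}) = 0.159 + 0.083 = 0.242.
P(Machine=M2 | Quality ∈ {minor, reject}) = 0.242/0.532 = 0.455.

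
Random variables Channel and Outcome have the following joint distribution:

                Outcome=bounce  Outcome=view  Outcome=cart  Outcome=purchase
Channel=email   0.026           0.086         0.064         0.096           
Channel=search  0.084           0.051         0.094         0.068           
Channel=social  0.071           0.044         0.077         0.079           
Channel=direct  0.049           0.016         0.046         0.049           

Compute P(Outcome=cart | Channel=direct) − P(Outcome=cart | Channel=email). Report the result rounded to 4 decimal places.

P(Channel=direct) = 0.049 + 0.016 + 0.046 + 0.049 = 0.160; P(Outcome=cart | Channel=direct) = 0.046/0.160 = 0.28750.
P(Channel=email) = 0.026 + 0.086 + 0.064 + 0.096 = 0.272; P(Outcome=cart | Channel=email) = 0.064/0.272 = 0.23529.
Difference = 0.0522.

0.0522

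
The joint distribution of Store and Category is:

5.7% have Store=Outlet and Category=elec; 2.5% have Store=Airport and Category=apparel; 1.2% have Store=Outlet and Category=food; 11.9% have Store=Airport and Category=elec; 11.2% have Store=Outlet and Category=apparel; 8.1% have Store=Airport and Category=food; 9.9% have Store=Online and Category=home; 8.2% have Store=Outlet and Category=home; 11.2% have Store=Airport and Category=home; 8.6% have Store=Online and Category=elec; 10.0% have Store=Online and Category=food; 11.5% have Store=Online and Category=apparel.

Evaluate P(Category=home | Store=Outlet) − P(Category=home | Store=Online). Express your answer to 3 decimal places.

P(Store=Outlet) = 0.012 + 0.112 + 0.057 + 0.082 = 0.263; P(Category=home | Store=Outlet) = 0.082/0.263 = 0.3118.
P(Store=Online) = 0.100 + 0.115 + 0.086 + 0.099 = 0.400; P(Category=home | Store=Online) = 0.099/0.400 = 0.2475.
Difference = 0.064.

0.064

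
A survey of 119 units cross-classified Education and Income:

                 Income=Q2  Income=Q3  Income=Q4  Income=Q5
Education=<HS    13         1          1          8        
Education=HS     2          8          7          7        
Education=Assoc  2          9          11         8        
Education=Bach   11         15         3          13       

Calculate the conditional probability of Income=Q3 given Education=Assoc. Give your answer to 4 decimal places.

Total with Education=Assoc: 2 + 9 + 11 + 8 = 30.
P(Income=Q3 | Education=Assoc) = 9/30 = 0.3000.

0.3000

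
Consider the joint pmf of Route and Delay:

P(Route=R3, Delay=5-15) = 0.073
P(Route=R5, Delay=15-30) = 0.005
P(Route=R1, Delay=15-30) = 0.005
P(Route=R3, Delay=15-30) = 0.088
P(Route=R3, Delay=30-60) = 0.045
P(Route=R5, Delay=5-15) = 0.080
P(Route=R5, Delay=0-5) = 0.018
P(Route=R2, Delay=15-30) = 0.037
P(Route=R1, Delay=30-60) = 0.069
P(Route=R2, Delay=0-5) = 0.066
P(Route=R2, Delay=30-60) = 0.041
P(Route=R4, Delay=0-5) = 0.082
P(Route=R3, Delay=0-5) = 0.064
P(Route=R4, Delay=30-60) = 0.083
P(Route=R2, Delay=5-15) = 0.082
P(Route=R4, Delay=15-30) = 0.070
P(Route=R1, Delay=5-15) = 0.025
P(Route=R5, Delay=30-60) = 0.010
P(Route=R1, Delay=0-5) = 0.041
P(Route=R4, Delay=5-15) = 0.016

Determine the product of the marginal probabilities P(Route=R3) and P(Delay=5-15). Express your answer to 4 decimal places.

P(Route=R3) = 0.064 + 0.073 + 0.088 + 0.045 = 0.270.
P(Delay=5-15) = 0.025 + 0.082 + 0.073 + 0.016 + 0.080 = 0.276.
Product: 0.270 × 0.276 = 0.0745.

0.0745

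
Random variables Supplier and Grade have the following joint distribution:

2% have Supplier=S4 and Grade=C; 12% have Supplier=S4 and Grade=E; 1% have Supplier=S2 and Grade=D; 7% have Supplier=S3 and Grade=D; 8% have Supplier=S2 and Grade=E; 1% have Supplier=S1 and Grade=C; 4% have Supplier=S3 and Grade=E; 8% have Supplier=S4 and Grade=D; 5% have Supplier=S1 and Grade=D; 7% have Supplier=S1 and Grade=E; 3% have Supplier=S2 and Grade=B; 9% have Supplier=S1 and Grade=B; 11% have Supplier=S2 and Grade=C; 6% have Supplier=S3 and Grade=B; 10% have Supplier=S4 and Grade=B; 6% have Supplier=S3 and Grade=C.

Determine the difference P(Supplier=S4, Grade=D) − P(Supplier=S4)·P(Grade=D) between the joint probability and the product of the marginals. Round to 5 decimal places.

0.01280

P(Supplier=S4) = 0.10 + 0.02 + 0.08 + 0.12 = 0.32.
P(Grade=D) = 0.05 + 0.01 + 0.07 + 0.08 = 0.21.
P(Supplier=S4, Grade=D) − P(Supplier=S4)P(Grade=D) = 0.08 − 0.32×0.21 = 0.01280.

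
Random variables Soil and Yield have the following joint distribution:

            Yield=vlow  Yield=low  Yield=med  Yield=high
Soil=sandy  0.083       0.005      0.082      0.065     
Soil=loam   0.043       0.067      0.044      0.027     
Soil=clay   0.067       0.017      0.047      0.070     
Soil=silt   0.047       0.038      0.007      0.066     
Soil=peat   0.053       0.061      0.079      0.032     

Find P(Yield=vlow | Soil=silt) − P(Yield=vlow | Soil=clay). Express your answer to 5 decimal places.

P(Soil=silt) = 0.047 + 0.038 + 0.007 + 0.066 = 0.158; P(Yield=vlow | Soil=silt) = 0.047/0.158 = 0.297468.
P(Soil=clay) = 0.067 + 0.017 + 0.047 + 0.070 = 0.201; P(Yield=vlow | Soil=clay) = 0.067/0.201 = 0.333333.
Difference = -0.03586.

-0.03586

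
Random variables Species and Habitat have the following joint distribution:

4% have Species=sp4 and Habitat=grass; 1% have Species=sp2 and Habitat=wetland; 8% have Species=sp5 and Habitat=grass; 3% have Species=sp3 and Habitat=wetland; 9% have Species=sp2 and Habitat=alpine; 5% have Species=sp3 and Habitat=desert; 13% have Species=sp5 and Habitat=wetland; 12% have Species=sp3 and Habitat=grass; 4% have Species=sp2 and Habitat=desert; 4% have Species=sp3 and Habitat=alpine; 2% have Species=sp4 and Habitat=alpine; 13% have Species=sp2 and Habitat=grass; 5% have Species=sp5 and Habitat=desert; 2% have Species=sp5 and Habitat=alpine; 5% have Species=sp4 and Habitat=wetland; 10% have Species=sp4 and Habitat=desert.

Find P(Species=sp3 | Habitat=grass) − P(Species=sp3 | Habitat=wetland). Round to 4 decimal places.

P(Habitat=grass) = 0.13 + 0.12 + 0.04 + 0.08 = 0.37; P(Species=sp3 | Habitat=grass) = 0.12/0.37 = 0.32432.
P(Habitat=wetland) = 0.01 + 0.03 + 0.05 + 0.13 = 0.22; P(Species=sp3 | Habitat=wetland) = 0.03/0.22 = 0.13636.
Difference = 0.1880.

0.1880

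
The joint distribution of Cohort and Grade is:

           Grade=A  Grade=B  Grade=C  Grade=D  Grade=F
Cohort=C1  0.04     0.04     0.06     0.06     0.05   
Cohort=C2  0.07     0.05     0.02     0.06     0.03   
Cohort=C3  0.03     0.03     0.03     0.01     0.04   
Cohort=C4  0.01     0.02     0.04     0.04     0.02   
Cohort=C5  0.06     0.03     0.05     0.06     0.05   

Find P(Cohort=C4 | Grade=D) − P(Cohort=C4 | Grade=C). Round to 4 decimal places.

P(Grade=D) = 0.06 + 0.06 + 0.01 + 0.04 + 0.06 = 0.23; P(Cohort=C4 | Grade=D) = 0.04/0.23 = 0.17391.
P(Grade=C) = 0.06 + 0.02 + 0.03 + 0.04 + 0.05 = 0.20; P(Cohort=C4 | Grade=C) = 0.04/0.20 = 0.20000.
Difference = -0.0261.

-0.0261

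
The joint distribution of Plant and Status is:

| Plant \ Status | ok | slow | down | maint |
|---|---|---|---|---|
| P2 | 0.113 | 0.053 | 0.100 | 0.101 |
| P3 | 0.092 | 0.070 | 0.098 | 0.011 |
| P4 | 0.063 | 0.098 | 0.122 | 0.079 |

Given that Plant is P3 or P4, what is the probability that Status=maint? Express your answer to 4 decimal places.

0.1422

P(Plant=P3) = 0.092 + 0.070 + 0.098 + 0.011 = 0.271.
P(Plant=P4) = 0.063 + 0.098 + 0.122 + 0.079 = 0.362.
P(Plant ∈ {P3, P4}) = 0.271 + 0.362 = 0.633; P(Status=maint, Plant ∈ {P3, P4}) = 0.011 + 0.079 = 0.090.
P(Status=maint | Plant ∈ {P3, P4}) = 0.090/0.633 = 0.1422.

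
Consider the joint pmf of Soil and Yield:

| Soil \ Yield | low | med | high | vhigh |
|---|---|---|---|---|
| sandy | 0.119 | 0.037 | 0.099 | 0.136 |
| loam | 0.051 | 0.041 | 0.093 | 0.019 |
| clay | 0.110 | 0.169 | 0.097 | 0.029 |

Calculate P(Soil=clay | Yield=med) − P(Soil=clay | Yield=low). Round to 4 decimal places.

0.2914

P(Yield=med) = 0.037 + 0.041 + 0.169 = 0.247; P(Soil=clay | Yield=med) = 0.169/0.247 = 0.68421.
P(Yield=low) = 0.119 + 0.051 + 0.110 = 0.280; P(Soil=clay | Yield=low) = 0.110/0.280 = 0.39286.
Difference = 0.2914.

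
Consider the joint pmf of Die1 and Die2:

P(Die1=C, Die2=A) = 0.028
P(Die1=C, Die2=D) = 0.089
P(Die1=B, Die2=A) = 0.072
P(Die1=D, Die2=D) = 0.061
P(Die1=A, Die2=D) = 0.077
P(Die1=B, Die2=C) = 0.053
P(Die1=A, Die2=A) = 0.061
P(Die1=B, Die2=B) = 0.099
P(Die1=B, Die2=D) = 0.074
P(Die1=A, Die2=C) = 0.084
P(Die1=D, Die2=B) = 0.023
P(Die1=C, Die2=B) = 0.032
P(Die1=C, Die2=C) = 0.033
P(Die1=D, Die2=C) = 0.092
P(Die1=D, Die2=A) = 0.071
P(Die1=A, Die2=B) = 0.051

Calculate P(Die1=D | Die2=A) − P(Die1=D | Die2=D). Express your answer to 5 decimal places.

0.10338

P(Die2=A) = 0.061 + 0.072 + 0.028 + 0.071 = 0.232; P(Die1=D | Die2=A) = 0.071/0.232 = 0.306034.
P(Die2=D) = 0.077 + 0.074 + 0.089 + 0.061 = 0.301; P(Die1=D | Die2=D) = 0.061/0.301 = 0.202658.
Difference = 0.10338.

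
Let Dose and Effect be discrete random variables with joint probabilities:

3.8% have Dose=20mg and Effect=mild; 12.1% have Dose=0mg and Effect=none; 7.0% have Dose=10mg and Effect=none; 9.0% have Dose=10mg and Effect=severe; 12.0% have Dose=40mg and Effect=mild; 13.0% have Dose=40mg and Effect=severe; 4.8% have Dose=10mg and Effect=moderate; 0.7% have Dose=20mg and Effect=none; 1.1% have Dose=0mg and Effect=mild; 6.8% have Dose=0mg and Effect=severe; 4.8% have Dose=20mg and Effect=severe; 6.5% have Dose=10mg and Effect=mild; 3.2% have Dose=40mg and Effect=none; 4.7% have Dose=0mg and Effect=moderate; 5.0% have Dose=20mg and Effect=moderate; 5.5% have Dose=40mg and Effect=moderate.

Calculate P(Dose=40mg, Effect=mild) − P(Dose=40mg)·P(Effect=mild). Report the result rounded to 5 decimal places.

0.04114

P(Dose=40mg) = 0.032 + 0.120 + 0.055 + 0.130 = 0.337.
P(Effect=mild) = 0.011 + 0.065 + 0.038 + 0.120 = 0.234.
P(Dose=40mg, Effect=mild) − P(Dose=40mg)P(Effect=mild) = 0.120 − 0.337×0.234 = 0.04114.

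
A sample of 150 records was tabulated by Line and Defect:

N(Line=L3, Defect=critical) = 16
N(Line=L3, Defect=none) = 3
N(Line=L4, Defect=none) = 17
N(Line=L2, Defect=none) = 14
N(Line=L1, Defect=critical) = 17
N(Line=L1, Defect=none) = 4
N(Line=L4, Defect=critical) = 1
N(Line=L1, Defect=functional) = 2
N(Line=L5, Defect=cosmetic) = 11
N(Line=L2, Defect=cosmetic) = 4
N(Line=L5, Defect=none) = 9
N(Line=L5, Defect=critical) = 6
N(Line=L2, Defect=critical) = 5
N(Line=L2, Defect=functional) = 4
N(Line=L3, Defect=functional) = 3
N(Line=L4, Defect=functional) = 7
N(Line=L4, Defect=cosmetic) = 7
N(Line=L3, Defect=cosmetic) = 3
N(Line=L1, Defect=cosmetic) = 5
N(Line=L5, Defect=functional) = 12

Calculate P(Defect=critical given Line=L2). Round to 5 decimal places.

Total with Line=L2: 14 + 4 + 4 + 5 = 27.
P(Defect=critical | Line=L2) = 5/27 = 0.18519.

0.18519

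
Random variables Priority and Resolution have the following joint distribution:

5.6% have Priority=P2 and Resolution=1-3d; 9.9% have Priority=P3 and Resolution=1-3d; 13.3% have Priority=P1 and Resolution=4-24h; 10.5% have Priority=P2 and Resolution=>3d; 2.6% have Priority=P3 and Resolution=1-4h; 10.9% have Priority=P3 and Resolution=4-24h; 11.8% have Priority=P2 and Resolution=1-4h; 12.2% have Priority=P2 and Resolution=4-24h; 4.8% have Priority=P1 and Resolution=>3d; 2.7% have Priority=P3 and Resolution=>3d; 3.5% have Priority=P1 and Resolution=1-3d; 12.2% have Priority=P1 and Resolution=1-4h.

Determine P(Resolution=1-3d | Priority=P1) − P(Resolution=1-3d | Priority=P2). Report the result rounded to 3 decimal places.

P(Priority=P1) = 0.122 + 0.133 + 0.035 + 0.048 = 0.338; P(Resolution=1-3d | Priority=P1) = 0.035/0.338 = 0.1036.
P(Priority=P2) = 0.118 + 0.122 + 0.056 + 0.105 = 0.401; P(Resolution=1-3d | Priority=P2) = 0.056/0.401 = 0.1397.
Difference = -0.036.

-0.036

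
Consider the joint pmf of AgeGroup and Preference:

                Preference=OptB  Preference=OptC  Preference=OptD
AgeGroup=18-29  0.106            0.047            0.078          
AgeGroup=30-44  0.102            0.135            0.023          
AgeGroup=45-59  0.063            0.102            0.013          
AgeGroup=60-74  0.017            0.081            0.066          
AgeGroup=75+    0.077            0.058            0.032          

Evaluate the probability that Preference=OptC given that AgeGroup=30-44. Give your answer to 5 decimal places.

0.51923

P(AgeGroup=30-44) = 0.102 + 0.135 + 0.023 = 0.260.
P(Preference=OptC | AgeGroup=30-44) = 0.135/0.260 = 0.51923.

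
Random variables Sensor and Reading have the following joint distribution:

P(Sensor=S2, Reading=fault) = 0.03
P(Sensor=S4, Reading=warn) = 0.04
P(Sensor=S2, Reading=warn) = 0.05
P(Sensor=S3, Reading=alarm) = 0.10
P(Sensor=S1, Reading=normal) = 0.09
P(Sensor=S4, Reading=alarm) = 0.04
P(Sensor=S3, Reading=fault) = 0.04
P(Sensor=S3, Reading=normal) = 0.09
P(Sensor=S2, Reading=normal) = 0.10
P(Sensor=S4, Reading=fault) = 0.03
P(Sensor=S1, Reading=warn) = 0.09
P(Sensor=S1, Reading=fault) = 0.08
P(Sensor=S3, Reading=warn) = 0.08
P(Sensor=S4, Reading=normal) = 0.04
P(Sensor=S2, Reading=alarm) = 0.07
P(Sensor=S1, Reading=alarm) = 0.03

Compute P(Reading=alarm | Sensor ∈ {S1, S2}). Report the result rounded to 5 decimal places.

0.18519

P(Sensor=S1) = 0.09 + 0.09 + 0.03 + 0.08 = 0.29.
P(Sensor=S2) = 0.10 + 0.05 + 0.07 + 0.03 = 0.25.
P(Sensor ∈ {S1, S2}) = 0.29 + 0.25 = 0.54; P(Reading=alarm, Sensor ∈ {S1, S2}) = 0.03 + 0.07 = 0.10.
P(Reading=alarm | Sensor ∈ {S1, S2}) = 0.10/0.54 = 0.18519.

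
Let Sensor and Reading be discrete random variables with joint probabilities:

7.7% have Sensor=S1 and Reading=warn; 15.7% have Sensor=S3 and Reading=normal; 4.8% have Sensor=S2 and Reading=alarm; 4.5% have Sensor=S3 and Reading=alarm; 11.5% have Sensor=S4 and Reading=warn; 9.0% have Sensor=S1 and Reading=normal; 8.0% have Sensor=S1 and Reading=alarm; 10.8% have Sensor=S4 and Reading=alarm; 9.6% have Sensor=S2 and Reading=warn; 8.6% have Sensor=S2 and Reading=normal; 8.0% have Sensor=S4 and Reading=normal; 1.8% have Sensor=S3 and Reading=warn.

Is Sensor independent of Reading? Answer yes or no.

P(Sensor=S3) = 0.220 and P(Reading=normal) = 0.413, so their product is 0.09086, but P(Sensor=S3, Reading=normal) = 0.157. Since these differ, Sensor and Reading are not independent.

no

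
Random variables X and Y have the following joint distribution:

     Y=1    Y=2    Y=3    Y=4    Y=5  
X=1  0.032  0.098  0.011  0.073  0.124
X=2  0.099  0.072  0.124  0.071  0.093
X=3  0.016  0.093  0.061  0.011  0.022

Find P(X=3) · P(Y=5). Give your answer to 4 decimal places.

0.0485

P(X=3) = 0.016 + 0.093 + 0.061 + 0.011 + 0.022 = 0.203.
P(Y=5) = 0.124 + 0.093 + 0.022 = 0.239.
Product: 0.203 × 0.239 = 0.0485.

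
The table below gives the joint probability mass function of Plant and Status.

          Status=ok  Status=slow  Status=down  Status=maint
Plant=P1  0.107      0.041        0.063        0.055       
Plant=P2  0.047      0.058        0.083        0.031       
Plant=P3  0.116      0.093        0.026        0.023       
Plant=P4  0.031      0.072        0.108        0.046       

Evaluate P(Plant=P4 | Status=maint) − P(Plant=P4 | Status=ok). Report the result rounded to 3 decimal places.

P(Status=maint) = 0.055 + 0.031 + 0.023 + 0.046 = 0.155; P(Plant=P4 | Status=maint) = 0.046/0.155 = 0.2968.
P(Status=ok) = 0.107 + 0.047 + 0.116 + 0.031 = 0.301; P(Plant=P4 | Status=ok) = 0.031/0.301 = 0.1030.
Difference = 0.194.

0.194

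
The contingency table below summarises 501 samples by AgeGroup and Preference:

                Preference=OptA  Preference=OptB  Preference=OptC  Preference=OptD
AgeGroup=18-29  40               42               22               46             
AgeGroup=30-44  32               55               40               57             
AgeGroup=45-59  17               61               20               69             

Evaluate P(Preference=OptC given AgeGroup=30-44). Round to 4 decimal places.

0.2174

Total with AgeGroup=30-44: 32 + 55 + 40 + 57 = 184.
P(Preference=OptC | AgeGroup=30-44) = 40/184 = 0.2174.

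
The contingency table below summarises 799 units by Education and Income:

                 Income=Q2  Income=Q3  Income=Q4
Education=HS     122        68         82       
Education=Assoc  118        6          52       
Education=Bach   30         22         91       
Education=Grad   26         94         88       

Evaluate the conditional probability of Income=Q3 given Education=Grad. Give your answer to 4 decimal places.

0.4519

Total with Education=Grad: 26 + 94 + 88 = 208.
P(Income=Q3 | Education=Grad) = 94/208 = 0.4519.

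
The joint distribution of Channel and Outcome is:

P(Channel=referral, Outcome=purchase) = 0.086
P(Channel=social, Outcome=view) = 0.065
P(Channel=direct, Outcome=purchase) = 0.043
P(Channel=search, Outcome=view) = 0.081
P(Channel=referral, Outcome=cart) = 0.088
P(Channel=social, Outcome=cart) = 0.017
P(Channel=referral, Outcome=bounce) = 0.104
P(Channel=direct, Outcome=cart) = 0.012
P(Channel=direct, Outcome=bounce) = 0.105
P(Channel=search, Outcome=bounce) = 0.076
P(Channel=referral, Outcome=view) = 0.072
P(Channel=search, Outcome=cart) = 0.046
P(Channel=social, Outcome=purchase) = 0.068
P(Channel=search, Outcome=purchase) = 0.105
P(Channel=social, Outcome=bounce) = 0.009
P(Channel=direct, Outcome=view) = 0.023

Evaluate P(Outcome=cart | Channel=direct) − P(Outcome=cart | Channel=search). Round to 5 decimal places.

-0.08378

P(Channel=direct) = 0.105 + 0.023 + 0.012 + 0.043 = 0.183; P(Outcome=cart | Channel=direct) = 0.012/0.183 = 0.065574.
P(Channel=search) = 0.076 + 0.081 + 0.046 + 0.105 = 0.308; P(Outcome=cart | Channel=search) = 0.046/0.308 = 0.149351.
Difference = -0.08378.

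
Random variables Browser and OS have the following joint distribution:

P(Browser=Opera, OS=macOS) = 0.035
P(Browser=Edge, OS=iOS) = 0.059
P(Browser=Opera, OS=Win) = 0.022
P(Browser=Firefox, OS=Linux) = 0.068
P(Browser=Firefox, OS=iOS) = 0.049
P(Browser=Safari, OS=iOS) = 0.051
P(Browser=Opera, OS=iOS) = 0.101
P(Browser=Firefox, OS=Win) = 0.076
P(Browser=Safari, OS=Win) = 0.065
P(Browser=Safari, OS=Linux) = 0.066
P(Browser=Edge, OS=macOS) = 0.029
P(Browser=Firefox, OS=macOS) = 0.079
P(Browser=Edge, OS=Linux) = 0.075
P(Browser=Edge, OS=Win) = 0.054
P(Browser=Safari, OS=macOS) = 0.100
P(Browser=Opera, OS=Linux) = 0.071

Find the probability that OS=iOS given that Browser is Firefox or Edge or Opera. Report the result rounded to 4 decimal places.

0.2911

P(Browser=Firefox) = 0.076 + 0.079 + 0.068 + 0.049 = 0.272.
P(Browser=Edge) = 0.054 + 0.029 + 0.075 + 0.059 = 0.217.
P(Browser=Opera) = 0.022 + 0.035 + 0.071 + 0.101 = 0.229.
P(Browser ∈ {Firefox, Edge, Opera}) = 0.272 + 0.217 + 0.229 = 0.718; P(OS=iOS, Browser ∈ {Firefox, Edge, Opera}) = 0.049 + 0.059 + 0.101 = 0.209.
P(OS=iOS | Browser ∈ {Firefox, Edge, Opera}) = 0.209/0.718 = 0.2911.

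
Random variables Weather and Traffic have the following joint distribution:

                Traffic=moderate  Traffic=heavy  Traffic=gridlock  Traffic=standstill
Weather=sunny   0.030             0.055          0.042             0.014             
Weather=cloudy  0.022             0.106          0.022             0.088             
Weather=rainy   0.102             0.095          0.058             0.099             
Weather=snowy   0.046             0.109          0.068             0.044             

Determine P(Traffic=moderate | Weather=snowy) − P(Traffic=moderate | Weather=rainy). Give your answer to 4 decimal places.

P(Weather=snowy) = 0.046 + 0.109 + 0.068 + 0.044 = 0.267; P(Traffic=moderate | Weather=snowy) = 0.046/0.267 = 0.17228.
P(Weather=rainy) = 0.102 + 0.095 + 0.058 + 0.099 = 0.354; P(Traffic=moderate | Weather=rainy) = 0.102/0.354 = 0.28814.
Difference = -0.1159.

-0.1159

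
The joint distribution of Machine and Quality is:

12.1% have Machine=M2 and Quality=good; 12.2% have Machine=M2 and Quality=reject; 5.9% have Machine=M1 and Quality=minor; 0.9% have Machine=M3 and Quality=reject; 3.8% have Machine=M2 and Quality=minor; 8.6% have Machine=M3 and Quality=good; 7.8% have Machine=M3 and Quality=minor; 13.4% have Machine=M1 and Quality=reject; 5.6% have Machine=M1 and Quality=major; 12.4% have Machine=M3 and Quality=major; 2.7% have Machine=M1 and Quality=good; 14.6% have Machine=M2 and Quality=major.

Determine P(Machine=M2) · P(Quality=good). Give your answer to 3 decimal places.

0.100

P(Machine=M2) = 0.121 + 0.038 + 0.146 + 0.122 = 0.427.
P(Quality=good) = 0.027 + 0.121 + 0.086 = 0.234.
Product: 0.427 × 0.234 = 0.100.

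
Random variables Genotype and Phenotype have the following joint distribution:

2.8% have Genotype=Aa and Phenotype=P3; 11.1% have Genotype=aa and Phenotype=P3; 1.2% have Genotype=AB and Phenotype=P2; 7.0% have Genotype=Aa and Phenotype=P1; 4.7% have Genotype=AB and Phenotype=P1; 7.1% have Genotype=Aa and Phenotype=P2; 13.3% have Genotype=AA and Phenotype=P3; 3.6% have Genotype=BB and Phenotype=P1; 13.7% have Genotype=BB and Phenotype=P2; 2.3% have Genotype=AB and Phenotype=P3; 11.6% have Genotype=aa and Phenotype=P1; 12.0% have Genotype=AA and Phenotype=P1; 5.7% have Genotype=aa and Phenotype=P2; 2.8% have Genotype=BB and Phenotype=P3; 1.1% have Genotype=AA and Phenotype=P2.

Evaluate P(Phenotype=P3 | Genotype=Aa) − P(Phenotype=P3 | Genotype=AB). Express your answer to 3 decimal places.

P(Genotype=Aa) = 0.070 + 0.071 + 0.028 = 0.169; P(Phenotype=P3 | Genotype=Aa) = 0.028/0.169 = 0.1657.
P(Genotype=AB) = 0.047 + 0.012 + 0.023 = 0.082; P(Phenotype=P3 | Genotype=AB) = 0.023/0.082 = 0.2805.
Difference = -0.115.

-0.115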